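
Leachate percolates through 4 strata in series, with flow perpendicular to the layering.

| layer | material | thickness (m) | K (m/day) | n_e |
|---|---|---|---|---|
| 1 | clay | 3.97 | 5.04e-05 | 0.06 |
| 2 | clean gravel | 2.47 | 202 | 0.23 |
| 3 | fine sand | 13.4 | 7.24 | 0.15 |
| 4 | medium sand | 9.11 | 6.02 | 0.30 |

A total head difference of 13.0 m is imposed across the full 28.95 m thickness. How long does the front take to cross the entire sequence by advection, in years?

92.1

With flow normal to the layers, continuity requires the same specific discharge q through every layer.
Σ(b_i/K_i) = 3.97/5.04e-05 + 2.47/202 + 13.4/7.24 + 9.11/6.02 = 78773 d.
q = Δh / Σ(b_i/K_i) = 13.0 / 78773 = 0.0001650 m/day.
In each layer the seepage velocity is v_i = q/n_i, so the layer transit time is t_i = b_i·n_i / q:
  layer 1 (clay): t_1 = 3.97 × 0.06 / 0.0001650 = 1443 d
  layer 2 (clean gravel): t_2 = 2.47 × 0.23 / 0.0001650 = 3442 d
  layer 3 (fine sand): t_3 = 13.4 × 0.15 / 0.0001650 = 12180 d
  layer 4 (medium sand): t_4 = 9.11 × 0.30 / 0.0001650 = 16561 d
Total t = Σ t_i = 33626 days = 92.06 years.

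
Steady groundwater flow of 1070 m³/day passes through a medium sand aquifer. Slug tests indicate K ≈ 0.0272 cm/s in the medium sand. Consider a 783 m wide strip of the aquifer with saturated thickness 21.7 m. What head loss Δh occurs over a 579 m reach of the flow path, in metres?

Convert K: 0.0272 cm/s × 864 = 23.50 m/day.
Cross-sectional area A = 783 × 21.7 = 16991 m².
From Q = K·A·i, i = Q / (K·A) = 1070 / (23.50 × 16991) = 0.002680.
Head loss Δh = i · L = 0.002680 × 579 = 1.552 m.

1.55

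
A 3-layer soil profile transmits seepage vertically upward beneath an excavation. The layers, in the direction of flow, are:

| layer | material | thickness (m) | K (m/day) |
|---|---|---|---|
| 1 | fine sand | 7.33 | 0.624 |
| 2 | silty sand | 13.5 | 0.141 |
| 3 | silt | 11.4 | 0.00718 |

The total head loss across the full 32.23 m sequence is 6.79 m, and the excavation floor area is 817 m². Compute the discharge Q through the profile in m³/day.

Flow is perpendicular to layering, so the layers act in series and the equivalent K is the thickness-weighted harmonic mean.
Total thickness L = 7.33 + 13.5 + 11.4 = 32.23 m.
Σ(b_i/K_i) = 7.33/0.624 + 13.5/0.141 + 11.4/0.00718 = 1695 d.
K_eq = L / Σ(b_i/K_i) = 32.23 / 1695 = 0.01901 m/day.
Q = K_eq · A · (Δh/L) = 0.01901 × 817 × (6.79/32.23) = 3.272 m³/day.

3.27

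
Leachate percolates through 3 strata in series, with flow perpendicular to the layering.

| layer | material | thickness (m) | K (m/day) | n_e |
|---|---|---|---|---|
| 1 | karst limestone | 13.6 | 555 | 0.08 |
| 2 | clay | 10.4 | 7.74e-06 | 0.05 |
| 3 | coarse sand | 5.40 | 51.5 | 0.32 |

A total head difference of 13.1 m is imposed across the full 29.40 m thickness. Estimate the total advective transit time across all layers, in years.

937

With flow normal to the layers, continuity requires the same specific discharge q through every layer.
Σ(b_i/K_i) = 13.6/555 + 10.4/7.74e-06 + 5.40/51.5 = 1.344e+06 d.
q = Δh / Σ(b_i/K_i) = 13.1 / 1.344e+06 = 9.749e-06 m/day.
In each layer the seepage velocity is v_i = q/n_i, so the layer transit time is t_i = b_i·n_i / q:
  layer 1 (karst limestone): t_1 = 13.6 × 0.08 / 9.749e-06 = 1.116e+05 d
  layer 2 (clay): t_2 = 10.4 × 0.05 / 9.749e-06 = 53336 d
  layer 3 (coarse sand): t_3 = 5.40 × 0.32 / 9.749e-06 = 1.772e+05 d
Total t = Σ t_i = 3.422e+05 days = 936.8 years.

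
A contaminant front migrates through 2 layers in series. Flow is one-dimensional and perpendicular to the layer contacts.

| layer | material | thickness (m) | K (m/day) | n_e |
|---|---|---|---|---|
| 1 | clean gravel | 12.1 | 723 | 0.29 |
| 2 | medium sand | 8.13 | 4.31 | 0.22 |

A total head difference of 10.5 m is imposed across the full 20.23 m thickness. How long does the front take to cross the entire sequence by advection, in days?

With flow normal to the layers, continuity requires the same specific discharge q through every layer.
Σ(b_i/K_i) = 12.1/723 + 8.13/4.31 = 1.903 d.
q = Δh / Σ(b_i/K_i) = 10.5 / 1.903 = 5.517 m/day.
In each layer the seepage velocity is v_i = q/n_i, so the layer transit time is t_i = b_i·n_i / q:
  layer 1 (clean gravel): t_1 = 12.1 × 0.29 / 5.517 = 0.6360 d
  layer 2 (medium sand): t_2 = 8.13 × 0.22 / 5.517 = 0.3242 d
Total t = Σ t_i = 0.9602 days.

0.960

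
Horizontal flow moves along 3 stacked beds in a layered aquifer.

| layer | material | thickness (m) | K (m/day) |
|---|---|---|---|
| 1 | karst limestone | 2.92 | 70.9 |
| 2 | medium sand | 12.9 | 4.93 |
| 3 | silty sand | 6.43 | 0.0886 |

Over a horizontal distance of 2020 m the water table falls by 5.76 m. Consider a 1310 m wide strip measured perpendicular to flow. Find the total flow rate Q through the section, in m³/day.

Flow is parallel to layering, so each bed carries its own Darcy discharge and the transmissivities add.
Σ(K_i·b_i) = 70.9×2.92 + 4.93×12.9 + 0.0886×6.43 = 271.2 m²/day.
Hydraulic gradient i = Δh / L = 5.76 / 2020 = 0.002851.
Q = Σ(K_i·b_i) · W · i = 271.2 × 1310 × 0.002851 = 1013 m³/day.

1010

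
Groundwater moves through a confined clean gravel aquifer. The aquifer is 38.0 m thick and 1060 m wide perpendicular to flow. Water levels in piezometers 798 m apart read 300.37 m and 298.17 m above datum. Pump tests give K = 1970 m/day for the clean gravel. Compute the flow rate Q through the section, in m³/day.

219000

Cross-sectional area A = 1060 × 38.0 = 40280 m².
Hydraulic gradient i = (300.37 − 298.17) / 798 = 2.2 / 798 = 0.002757.
Darcy's law: Q = K · A · i = 1970 × 40280 × 0.002757 = 2.188e+05 m³/day.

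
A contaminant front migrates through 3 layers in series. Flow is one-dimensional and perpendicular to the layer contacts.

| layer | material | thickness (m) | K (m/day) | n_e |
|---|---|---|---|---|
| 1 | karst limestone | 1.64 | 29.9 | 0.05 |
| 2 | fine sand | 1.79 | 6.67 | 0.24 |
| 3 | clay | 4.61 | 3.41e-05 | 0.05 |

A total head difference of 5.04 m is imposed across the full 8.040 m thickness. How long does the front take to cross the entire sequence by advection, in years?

With flow normal to the layers, continuity requires the same specific discharge q through every layer.
Σ(b_i/K_i) = 1.64/29.9 + 1.79/6.67 + 4.61/3.41e-05 = 1.352e+05 d.
q = Δh / Σ(b_i/K_i) = 5.04 / 1.352e+05 = 3.728e-05 m/day.
In each layer the seepage velocity is v_i = q/n_i, so the layer transit time is t_i = b_i·n_i / q:
  layer 1 (karst limestone): t_1 = 1.64 × 0.05 / 3.728e-05 = 2200 d
  layer 2 (fine sand): t_2 = 1.79 × 0.24 / 3.728e-05 = 11523 d
  layer 3 (clay): t_3 = 4.61 × 0.05 / 3.728e-05 = 6183 d
Total t = Σ t_i = 19906 days = 54.50 years.

54.5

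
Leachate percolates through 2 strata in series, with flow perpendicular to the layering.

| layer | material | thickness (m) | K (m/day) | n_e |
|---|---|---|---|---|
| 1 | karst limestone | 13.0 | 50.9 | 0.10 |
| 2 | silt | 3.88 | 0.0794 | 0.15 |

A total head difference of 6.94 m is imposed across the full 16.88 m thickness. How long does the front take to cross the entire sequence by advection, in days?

With flow normal to the layers, continuity requires the same specific discharge q through every layer.
Σ(b_i/K_i) = 13.0/50.9 + 3.88/0.0794 = 49.12 d.
q = Δh / Σ(b_i/K_i) = 6.94 / 49.12 = 0.1413 m/day.
In each layer the seepage velocity is v_i = q/n_i, so the layer transit time is t_i = b_i·n_i / q:
  layer 1 (karst limestone): t_1 = 13.0 × 0.10 / 0.1413 = 9.202 d
  layer 2 (silt): t_2 = 3.88 × 0.15 / 0.1413 = 4.119 d
Total t = Σ t_i = 13.32 days.

13.3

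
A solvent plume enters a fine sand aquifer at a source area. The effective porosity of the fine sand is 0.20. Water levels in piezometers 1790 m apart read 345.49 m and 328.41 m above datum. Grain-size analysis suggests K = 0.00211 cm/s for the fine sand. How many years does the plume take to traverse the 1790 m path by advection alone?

56.3

Convert K: 0.00211 cm/s × 864 = 1.823 m/day.
Hydraulic gradient i = (345.49 − 328.41) / 1790 = 17.08 / 1790 = 0.009542.
Darcy flux q = K · i = 1.823 × 0.009542 = 0.01740 m/day.
Seepage velocity v = q / n_e = 0.01740 / 0.20 = 0.08698 m/day.
Travel time t = L / v = 1790 / 0.08698 = 20580 days = 56.35 years.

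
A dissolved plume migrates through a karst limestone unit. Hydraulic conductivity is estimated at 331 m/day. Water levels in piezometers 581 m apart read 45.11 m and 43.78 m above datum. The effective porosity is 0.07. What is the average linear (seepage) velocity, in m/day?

10.8

Hydraulic gradient i = (45.11 − 43.78) / 581 = 1.33 / 581 = 0.002289.
Darcy flux q = K · i = 331.0 × 0.002289 = 0.7577 m/day.
Seepage velocity v = q / n_e = 0.7577 / 0.07 = 10.82 m/day.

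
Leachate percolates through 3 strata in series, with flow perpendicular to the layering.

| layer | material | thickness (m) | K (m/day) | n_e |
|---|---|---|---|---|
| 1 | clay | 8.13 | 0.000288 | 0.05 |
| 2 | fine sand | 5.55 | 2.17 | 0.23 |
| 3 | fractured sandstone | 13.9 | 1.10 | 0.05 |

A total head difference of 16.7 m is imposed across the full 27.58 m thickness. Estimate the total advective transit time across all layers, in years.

11.0

With flow normal to the layers, continuity requires the same specific discharge q through every layer.
Σ(b_i/K_i) = 8.13/0.000288 + 5.55/2.17 + 13.9/1.10 = 28244 d.
q = Δh / Σ(b_i/K_i) = 16.7 / 28244 = 0.0005913 m/day.
In each layer the seepage velocity is v_i = q/n_i, so the layer transit time is t_i = b_i·n_i / q:
  layer 1 (clay): t_1 = 8.13 × 0.05 / 0.0005913 = 687.5 d
  layer 2 (fine sand): t_2 = 5.55 × 0.23 / 0.0005913 = 2159 d
  layer 3 (fractured sandstone): t_3 = 13.9 × 0.05 / 0.0005913 = 1175 d
Total t = Σ t_i = 4022 days = 11.01 years.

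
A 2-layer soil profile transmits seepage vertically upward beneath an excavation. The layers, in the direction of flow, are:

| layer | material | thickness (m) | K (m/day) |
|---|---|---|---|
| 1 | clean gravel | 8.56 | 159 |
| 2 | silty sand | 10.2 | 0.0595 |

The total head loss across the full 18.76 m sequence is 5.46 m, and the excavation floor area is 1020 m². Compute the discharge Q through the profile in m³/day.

Flow is perpendicular to layering, so the layers act in series and the equivalent K is the thickness-weighted harmonic mean.
Total thickness L = 8.56 + 10.2 = 18.76 m.
Σ(b_i/K_i) = 8.56/159 + 10.2/0.0595 = 171.5 d.
K_eq = L / Σ(b_i/K_i) = 18.76 / 171.5 = 0.1094 m/day.
Q = K_eq · A · (Δh/L) = 0.1094 × 1020 × (5.46/18.76) = 32.48 m³/day.

32.5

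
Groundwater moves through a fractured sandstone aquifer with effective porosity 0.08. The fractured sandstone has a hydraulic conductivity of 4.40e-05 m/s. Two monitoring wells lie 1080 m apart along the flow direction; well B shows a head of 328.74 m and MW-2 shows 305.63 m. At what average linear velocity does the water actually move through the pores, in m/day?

1.02

Convert K: 4.40e-05 m/s × 86400 = 3.802 m/day.
Hydraulic gradient i = (328.74 − 305.63) / 1080 = 23.11 / 1080 = 0.02140.
Darcy flux q = K · i = 3.802 × 0.02140 = 0.08135 m/day.
Seepage velocity v = q / n_e = 0.08135 / 0.08 = 1.017 m/day.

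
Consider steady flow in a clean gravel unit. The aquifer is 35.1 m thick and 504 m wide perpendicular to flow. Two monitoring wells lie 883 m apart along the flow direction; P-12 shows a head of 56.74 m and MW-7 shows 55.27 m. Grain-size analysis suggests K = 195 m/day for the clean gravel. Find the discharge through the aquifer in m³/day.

5740

Cross-sectional area A = 504 × 35.1 = 17690 m².
Hydraulic gradient i = (56.74 − 55.27) / 883 = 1.47 / 883 = 0.001665.
Darcy's law: Q = K · A · i = 195.0 × 17690 × 0.001665 = 5743 m³/day.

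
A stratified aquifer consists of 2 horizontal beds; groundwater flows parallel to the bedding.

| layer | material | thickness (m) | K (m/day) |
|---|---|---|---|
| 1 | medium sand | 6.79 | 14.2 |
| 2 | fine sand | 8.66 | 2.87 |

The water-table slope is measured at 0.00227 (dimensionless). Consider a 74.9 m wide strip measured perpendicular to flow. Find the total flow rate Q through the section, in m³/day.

20.6

Flow is parallel to layering, so each bed carries its own Darcy discharge and the transmissivities add.
Σ(K_i·b_i) = 14.2×6.79 + 2.87×8.66 = 121.3 m²/day.
Hydraulic gradient i = 0.00227.
Q = Σ(K_i·b_i) · W · i = 121.3 × 74.9 × 0.002270 = 20.62 m³/day.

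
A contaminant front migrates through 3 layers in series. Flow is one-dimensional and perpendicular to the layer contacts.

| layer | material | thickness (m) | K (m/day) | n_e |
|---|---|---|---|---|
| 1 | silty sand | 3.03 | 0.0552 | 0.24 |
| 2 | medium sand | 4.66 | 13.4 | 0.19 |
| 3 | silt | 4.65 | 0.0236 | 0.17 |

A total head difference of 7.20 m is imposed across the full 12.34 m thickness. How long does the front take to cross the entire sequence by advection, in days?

84.2

With flow normal to the layers, continuity requires the same specific discharge q through every layer.
Σ(b_i/K_i) = 3.03/0.0552 + 4.66/13.4 + 4.65/0.0236 = 252.3 d.
q = Δh / Σ(b_i/K_i) = 7.20 / 252.3 = 0.02854 m/day.
In each layer the seepage velocity is v_i = q/n_i, so the layer transit time is t_i = b_i·n_i / q:
  layer 1 (silty sand): t_1 = 3.03 × 0.24 / 0.02854 = 25.48 d
  layer 2 (medium sand): t_2 = 4.66 × 0.19 / 0.02854 = 31.02 d
  layer 3 (silt): t_3 = 4.65 × 0.17 / 0.02854 = 27.70 d
Total t = Σ t_i = 84.20 days.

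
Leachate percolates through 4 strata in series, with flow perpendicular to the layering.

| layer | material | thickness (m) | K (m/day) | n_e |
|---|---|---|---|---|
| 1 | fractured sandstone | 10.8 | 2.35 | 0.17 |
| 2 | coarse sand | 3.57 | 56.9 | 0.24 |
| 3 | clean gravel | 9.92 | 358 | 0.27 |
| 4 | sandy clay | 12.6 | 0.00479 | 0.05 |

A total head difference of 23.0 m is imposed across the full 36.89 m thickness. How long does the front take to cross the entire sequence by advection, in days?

With flow normal to the layers, continuity requires the same specific discharge q through every layer.
Σ(b_i/K_i) = 10.8/2.35 + 3.57/56.9 + 9.92/358 + 12.6/0.00479 = 2635 d.
q = Δh / Σ(b_i/K_i) = 23.0 / 2635 = 0.008728 m/day.
In each layer the seepage velocity is v_i = q/n_i, so the layer transit time is t_i = b_i·n_i / q:
  layer 1 (fractured sandstone): t_1 = 10.8 × 0.17 / 0.008728 = 210.4 d
  layer 2 (coarse sand): t_2 = 3.57 × 0.24 / 0.008728 = 98.17 d
  layer 3 (clean gravel): t_3 = 9.92 × 0.27 / 0.008728 = 306.9 d
  layer 4 (sandy clay): t_4 = 12.6 × 0.05 / 0.008728 = 72.18 d
Total t = Σ t_i = 687.6 days.

688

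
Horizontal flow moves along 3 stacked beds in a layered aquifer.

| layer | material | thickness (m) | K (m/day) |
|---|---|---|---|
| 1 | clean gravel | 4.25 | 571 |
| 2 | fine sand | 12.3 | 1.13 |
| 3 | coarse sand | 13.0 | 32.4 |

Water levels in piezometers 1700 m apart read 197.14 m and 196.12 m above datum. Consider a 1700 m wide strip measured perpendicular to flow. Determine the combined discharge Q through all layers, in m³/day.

Flow is parallel to layering, so each bed carries its own Darcy discharge and the transmissivities add.
Σ(K_i·b_i) = 571×4.25 + 1.13×12.3 + 32.4×13.0 = 2862 m²/day.
Hydraulic gradient i = (197.14 − 196.12) / 1700 = 1.02 / 1700 = 0.0006000.
Q = Σ(K_i·b_i) · W · i = 2862 × 1700 × 0.0006000 = 2919 m³/day.

2920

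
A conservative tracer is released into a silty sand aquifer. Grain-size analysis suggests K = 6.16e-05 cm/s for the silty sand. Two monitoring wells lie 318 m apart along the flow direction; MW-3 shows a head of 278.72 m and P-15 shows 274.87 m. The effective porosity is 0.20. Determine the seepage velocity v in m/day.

0.00322

Convert K: 6.16e-05 cm/s × 864 = 0.05322 m/day.
Hydraulic gradient i = (278.72 − 274.87) / 318 = 3.85 / 318 = 0.01211.
Darcy flux q = K · i = 0.05322 × 0.01211 = 0.0006444 m/day.
Seepage velocity v = q / n_e = 0.0006444 / 0.20 = 0.003222 m/day.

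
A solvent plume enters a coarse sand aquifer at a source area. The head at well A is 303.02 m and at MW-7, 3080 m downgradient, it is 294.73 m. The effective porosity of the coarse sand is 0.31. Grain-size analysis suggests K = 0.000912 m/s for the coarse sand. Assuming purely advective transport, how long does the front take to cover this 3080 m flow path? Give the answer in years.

12.3

Convert K: 0.000912 m/s × 86400 = 78.80 m/day.
Hydraulic gradient i = (303.02 − 294.73) / 3080 = 8.29 / 3080 = 0.002692.
Darcy flux q = K · i = 78.80 × 0.002692 = 0.2121 m/day.
Seepage velocity v = q / n_e = 0.2121 / 0.31 = 0.6841 m/day.
Travel time t = L / v = 3080 / 0.6841 = 4502 days = 12.33 years.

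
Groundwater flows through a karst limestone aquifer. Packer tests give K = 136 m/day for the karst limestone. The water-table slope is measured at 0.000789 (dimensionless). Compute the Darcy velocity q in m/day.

0.107

Hydraulic gradient i = 0.000789.
Specific discharge q = K · i = 136.0 × 0.0007890 = 0.1073 m/day.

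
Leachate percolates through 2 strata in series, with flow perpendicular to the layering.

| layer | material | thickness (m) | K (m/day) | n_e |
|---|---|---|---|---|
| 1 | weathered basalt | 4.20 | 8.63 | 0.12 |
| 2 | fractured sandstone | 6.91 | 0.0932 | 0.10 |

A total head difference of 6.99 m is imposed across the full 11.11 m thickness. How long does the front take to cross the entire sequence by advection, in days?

With flow normal to the layers, continuity requires the same specific discharge q through every layer.
Σ(b_i/K_i) = 4.20/8.63 + 6.91/0.0932 = 74.63 d.
q = Δh / Σ(b_i/K_i) = 6.99 / 74.63 = 0.09366 m/day.
In each layer the seepage velocity is v_i = q/n_i, so the layer transit time is t_i = b_i·n_i / q:
  layer 1 (weathered basalt): t_1 = 4.20 × 0.12 / 0.09366 = 5.381 d
  layer 2 (fractured sandstone): t_2 = 6.91 × 0.10 / 0.09366 = 7.377 d
Total t = Σ t_i = 12.76 days.

12.8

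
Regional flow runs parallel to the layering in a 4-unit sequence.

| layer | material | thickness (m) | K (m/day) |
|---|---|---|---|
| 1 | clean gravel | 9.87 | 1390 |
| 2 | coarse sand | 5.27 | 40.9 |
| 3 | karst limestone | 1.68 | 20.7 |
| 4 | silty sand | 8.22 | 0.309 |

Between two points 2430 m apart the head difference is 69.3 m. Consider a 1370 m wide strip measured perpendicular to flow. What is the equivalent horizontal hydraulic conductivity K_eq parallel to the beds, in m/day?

558

Flow is parallel to layering, so each bed carries its own Darcy discharge and the transmissivities add.
Σ(K_i·b_i) = 1390×9.87 + 40.9×5.27 + 20.7×1.68 + 0.309×8.22 = 13972 m²/day.
Total thickness b = 25.04 m, so K_eq = Σ(K_i·b_i)/b = 558.0 m/day.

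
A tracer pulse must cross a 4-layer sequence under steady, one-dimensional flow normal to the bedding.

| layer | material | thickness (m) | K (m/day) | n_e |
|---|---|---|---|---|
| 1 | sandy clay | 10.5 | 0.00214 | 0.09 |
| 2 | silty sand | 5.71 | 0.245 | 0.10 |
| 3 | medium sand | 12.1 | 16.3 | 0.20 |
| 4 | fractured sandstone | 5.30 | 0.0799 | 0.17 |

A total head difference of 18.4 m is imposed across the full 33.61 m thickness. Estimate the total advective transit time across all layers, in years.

3.60

With flow normal to the layers, continuity requires the same specific discharge q through every layer.
Σ(b_i/K_i) = 10.5/0.00214 + 5.71/0.245 + 12.1/16.3 + 5.30/0.0799 = 4997 d.
q = Δh / Σ(b_i/K_i) = 18.4 / 4997 = 0.003682 m/day.
In each layer the seepage velocity is v_i = q/n_i, so the layer transit time is t_i = b_i·n_i / q:
  layer 1 (sandy clay): t_1 = 10.5 × 0.09 / 0.003682 = 256.6 d
  layer 2 (silty sand): t_2 = 5.71 × 0.10 / 0.003682 = 155.1 d
  layer 3 (medium sand): t_3 = 12.1 × 0.20 / 0.003682 = 657.2 d
  layer 4 (fractured sandstone): t_4 = 5.30 × 0.17 / 0.003682 = 244.7 d
Total t = Σ t_i = 1314 days = 3.596 years.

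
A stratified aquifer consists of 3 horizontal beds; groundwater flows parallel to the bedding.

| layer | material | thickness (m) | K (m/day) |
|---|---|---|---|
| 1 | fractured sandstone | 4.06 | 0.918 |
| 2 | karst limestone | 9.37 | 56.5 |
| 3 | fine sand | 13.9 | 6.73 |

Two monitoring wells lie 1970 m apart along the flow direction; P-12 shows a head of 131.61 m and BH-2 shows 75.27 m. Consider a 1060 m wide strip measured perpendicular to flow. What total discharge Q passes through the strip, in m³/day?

19000

Flow is parallel to layering, so each bed carries its own Darcy discharge and the transmissivities add.
Σ(K_i·b_i) = 0.918×4.06 + 56.5×9.37 + 6.73×13.9 = 626.7 m²/day.
Hydraulic gradient i = (131.61 − 75.27) / 1970 = 56.34 / 1970 = 0.02860.
Q = Σ(K_i·b_i) · W · i = 626.7 × 1060 × 0.02860 = 18998 m³/day.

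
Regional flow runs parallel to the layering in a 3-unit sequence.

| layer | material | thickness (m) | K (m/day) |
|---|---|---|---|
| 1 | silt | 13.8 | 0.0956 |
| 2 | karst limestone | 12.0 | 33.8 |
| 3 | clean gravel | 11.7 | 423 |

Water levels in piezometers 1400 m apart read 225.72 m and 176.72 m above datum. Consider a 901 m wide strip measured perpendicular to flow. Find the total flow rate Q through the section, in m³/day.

169000

Flow is parallel to layering, so each bed carries its own Darcy discharge and the transmissivities add.
Σ(K_i·b_i) = 0.0956×13.8 + 33.8×12.0 + 423×11.7 = 5356 m²/day.
Hydraulic gradient i = (225.72 − 176.72) / 1400 = 49 / 1400 = 0.03500.
Q = Σ(K_i·b_i) · W · i = 5356 × 901 × 0.03500 = 1.689e+05 m³/day.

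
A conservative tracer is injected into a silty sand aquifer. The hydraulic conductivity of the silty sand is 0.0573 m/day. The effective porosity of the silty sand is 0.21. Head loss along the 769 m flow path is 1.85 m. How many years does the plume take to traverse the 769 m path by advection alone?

Hydraulic gradient i = Δh / L = 1.85 / 769 = 0.002406.
Darcy flux q = K · i = 0.05730 × 0.002406 = 0.0001378 m/day.
Seepage velocity v = q / n_e = 0.0001378 / 0.21 = 0.0006564 m/day.
Travel time t = L / v = 769 / 0.0006564 = 1.172e+06 days = 3207 years.

3210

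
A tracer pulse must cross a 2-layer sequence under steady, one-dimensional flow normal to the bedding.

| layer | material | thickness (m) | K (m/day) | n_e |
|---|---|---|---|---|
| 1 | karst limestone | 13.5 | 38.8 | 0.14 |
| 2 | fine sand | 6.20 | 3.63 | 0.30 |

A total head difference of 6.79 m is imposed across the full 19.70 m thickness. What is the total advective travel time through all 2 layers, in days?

With flow normal to the layers, continuity requires the same specific discharge q through every layer.
Σ(b_i/K_i) = 13.5/38.8 + 6.20/3.63 = 2.056 d.
q = Δh / Σ(b_i/K_i) = 6.79 / 2.056 = 3.303 m/day.
In each layer the seepage velocity is v_i = q/n_i, so the layer transit time is t_i = b_i·n_i / q:
  layer 1 (karst limestone): t_1 = 13.5 × 0.14 / 3.303 = 0.5723 d
  layer 2 (fine sand): t_2 = 6.20 × 0.30 / 3.303 = 0.5632 d
Total t = Σ t_i = 1.135 days.

1.14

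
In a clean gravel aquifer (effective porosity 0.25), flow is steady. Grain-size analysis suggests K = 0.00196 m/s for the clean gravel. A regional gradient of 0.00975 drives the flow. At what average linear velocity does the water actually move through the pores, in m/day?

Convert K: 0.00196 m/s × 86400 = 169.3 m/day.
Hydraulic gradient i = 0.00975.
Darcy flux q = K · i = 169.3 × 0.009750 = 1.651 m/day.
Seepage velocity v = q / n_e = 1.651 / 0.25 = 6.604 m/day.

6.60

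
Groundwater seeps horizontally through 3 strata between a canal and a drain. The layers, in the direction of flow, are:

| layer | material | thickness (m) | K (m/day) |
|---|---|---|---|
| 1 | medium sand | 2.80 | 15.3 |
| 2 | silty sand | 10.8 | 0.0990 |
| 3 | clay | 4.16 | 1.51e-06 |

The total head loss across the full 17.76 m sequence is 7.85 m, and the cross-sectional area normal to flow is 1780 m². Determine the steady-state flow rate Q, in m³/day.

0.00507

Flow is perpendicular to layering, so the layers act in series and the equivalent K is the thickness-weighted harmonic mean.
Total thickness L = 2.80 + 10.8 + 4.16 = 17.76 m.
Σ(b_i/K_i) = 2.80/15.3 + 10.8/0.0990 + 4.16/1.51e-06 = 2.755e+06 d.
K_eq = L / Σ(b_i/K_i) = 17.76 / 2.755e+06 = 6.446e-06 m/day.
Q = K_eq · A · (Δh/L) = 6.446e-06 × 1780 × (7.85/17.76) = 0.005072 m³/day.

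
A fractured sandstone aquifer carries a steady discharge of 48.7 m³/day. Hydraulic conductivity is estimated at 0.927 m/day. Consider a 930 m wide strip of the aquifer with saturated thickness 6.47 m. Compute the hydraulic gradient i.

0.00873

Cross-sectional area A = 930 × 6.47 = 6017 m².
From Q = K·A·i, i = Q / (K·A) = 48.7 / (0.9270 × 6017) = 0.008731.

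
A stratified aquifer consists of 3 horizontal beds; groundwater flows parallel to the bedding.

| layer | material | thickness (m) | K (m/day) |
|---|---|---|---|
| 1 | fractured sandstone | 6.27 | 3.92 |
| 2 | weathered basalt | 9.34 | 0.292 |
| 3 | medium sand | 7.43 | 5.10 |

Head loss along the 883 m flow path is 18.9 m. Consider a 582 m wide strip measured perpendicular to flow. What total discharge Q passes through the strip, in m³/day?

Flow is parallel to layering, so each bed carries its own Darcy discharge and the transmissivities add.
Σ(K_i·b_i) = 3.92×6.27 + 0.292×9.34 + 5.10×7.43 = 65.20 m²/day.
Hydraulic gradient i = Δh / L = 18.9 / 883 = 0.02140.
Q = Σ(K_i·b_i) · W · i = 65.20 × 582 × 0.02140 = 812.2 m³/day.

812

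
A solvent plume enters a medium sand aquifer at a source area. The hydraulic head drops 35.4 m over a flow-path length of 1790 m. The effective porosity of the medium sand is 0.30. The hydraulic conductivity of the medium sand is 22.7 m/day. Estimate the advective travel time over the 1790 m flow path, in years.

Hydraulic gradient i = Δh / L = 35.4 / 1790 = 0.01978.
Darcy flux q = K · i = 22.70 × 0.01978 = 0.4489 m/day.
Seepage velocity v = q / n_e = 0.4489 / 0.30 = 1.496 m/day.
Travel time t = L / v = 1790 / 1.496 = 1196 days = 3.275 years.

3.27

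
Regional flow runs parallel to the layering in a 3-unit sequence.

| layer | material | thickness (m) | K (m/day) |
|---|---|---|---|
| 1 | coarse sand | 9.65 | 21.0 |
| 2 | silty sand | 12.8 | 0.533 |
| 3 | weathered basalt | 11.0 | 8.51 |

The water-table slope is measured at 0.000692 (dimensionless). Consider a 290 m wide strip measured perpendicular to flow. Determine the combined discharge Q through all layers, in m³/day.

Flow is parallel to layering, so each bed carries its own Darcy discharge and the transmissivities add.
Σ(K_i·b_i) = 21.0×9.65 + 0.533×12.8 + 8.51×11.0 = 303.1 m²/day.
Hydraulic gradient i = 0.000692.
Q = Σ(K_i·b_i) · W · i = 303.1 × 290 × 0.0006920 = 60.82 m³/day.

60.8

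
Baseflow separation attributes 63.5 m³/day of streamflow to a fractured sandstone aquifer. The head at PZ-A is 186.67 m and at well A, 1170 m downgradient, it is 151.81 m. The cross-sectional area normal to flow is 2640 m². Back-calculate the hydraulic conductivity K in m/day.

0.807

Hydraulic gradient i = (186.67 − 151.81) / 1170 = 34.86 / 1170 = 0.02979.
From Q = K·A·i, K = Q / (A·i) = 63.5 / (2640 × 0.02979) = 0.8073 m/day.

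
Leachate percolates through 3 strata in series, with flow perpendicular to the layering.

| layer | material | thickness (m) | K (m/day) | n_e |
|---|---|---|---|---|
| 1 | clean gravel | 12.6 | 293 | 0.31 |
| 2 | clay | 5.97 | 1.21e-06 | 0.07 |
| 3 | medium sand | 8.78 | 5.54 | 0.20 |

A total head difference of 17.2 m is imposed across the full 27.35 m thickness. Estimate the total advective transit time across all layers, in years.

4770

With flow normal to the layers, continuity requires the same specific discharge q through every layer.
Σ(b_i/K_i) = 12.6/293 + 5.97/1.21e-06 + 8.78/5.54 = 4.934e+06 d.
q = Δh / Σ(b_i/K_i) = 17.2 / 4.934e+06 = 3.486e-06 m/day.
In each layer the seepage velocity is v_i = q/n_i, so the layer transit time is t_i = b_i·n_i / q:
  layer 1 (clean gravel): t_1 = 12.6 × 0.31 / 3.486e-06 = 1.120e+06 d
  layer 2 (clay): t_2 = 5.97 × 0.07 / 3.486e-06 = 1.199e+05 d
  layer 3 (medium sand): t_3 = 8.78 × 0.20 / 3.486e-06 = 5.037e+05 d
Total t = Σ t_i = 1.744e+06 days = 4775 years.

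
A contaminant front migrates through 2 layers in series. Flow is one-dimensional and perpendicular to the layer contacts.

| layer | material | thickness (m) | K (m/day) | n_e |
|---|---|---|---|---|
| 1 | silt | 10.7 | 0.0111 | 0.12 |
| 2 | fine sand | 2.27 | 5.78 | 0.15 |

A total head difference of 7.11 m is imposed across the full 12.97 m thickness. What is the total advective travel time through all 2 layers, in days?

With flow normal to the layers, continuity requires the same specific discharge q through every layer.
Σ(b_i/K_i) = 10.7/0.0111 + 2.27/5.78 = 964.4 d.
q = Δh / Σ(b_i/K_i) = 7.11 / 964.4 = 0.007373 m/day.
In each layer the seepage velocity is v_i = q/n_i, so the layer transit time is t_i = b_i·n_i / q:
  layer 1 (silt): t_1 = 10.7 × 0.12 / 0.007373 = 174.2 d
  layer 2 (fine sand): t_2 = 2.27 × 0.15 / 0.007373 = 46.18 d
Total t = Σ t_i = 220.3 days.

220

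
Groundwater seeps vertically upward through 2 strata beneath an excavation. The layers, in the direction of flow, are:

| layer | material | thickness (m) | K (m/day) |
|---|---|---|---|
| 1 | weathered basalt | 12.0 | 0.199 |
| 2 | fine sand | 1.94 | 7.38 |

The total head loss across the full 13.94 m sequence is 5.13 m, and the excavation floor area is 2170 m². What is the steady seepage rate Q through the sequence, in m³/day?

Flow is perpendicular to layering, so the layers act in series and the equivalent K is the thickness-weighted harmonic mean.
Total thickness L = 12.0 + 1.94 = 13.94 m.
Σ(b_i/K_i) = 12.0/0.199 + 1.94/7.38 = 60.56 d.
K_eq = L / Σ(b_i/K_i) = 13.94 / 60.56 = 0.2302 m/day.
Q = K_eq · A · (Δh/L) = 0.2302 × 2170 × (5.13/13.94) = 183.8 m³/day.

184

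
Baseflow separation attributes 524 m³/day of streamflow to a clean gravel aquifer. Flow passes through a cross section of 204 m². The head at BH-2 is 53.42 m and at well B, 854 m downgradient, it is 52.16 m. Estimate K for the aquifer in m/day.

Hydraulic gradient i = (53.42 − 52.16) / 854 = 1.26 / 854 = 0.001475.
From Q = K·A·i, K = Q / (A·i) = 524 / (204.0 × 0.001475) = 1741 m/day.

1740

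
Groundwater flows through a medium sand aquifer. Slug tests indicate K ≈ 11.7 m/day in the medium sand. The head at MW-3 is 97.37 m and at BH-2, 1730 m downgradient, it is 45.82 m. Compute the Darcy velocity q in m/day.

0.349

Hydraulic gradient i = (97.37 − 45.82) / 1730 = 51.55 / 1730 = 0.02980.
Specific discharge q = K · i = 11.70 × 0.02980 = 0.3486 m/day.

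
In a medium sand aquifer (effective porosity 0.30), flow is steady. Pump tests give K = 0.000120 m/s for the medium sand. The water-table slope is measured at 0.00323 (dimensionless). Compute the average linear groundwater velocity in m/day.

0.112

Convert K: 0.000120 m/s × 86400 = 10.37 m/day.
Hydraulic gradient i = 0.00323.
Darcy flux q = K · i = 10.37 × 0.003230 = 0.03349 m/day.
Seepage velocity v = q / n_e = 0.03349 / 0.30 = 0.1116 m/day.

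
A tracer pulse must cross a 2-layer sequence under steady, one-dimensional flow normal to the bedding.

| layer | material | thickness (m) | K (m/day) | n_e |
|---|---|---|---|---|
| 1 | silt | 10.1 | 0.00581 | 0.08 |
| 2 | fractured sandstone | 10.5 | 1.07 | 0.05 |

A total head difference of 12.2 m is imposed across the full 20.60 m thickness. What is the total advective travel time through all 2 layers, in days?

191

With flow normal to the layers, continuity requires the same specific discharge q through every layer.
Σ(b_i/K_i) = 10.1/0.00581 + 10.5/1.07 = 1748 d.
q = Δh / Σ(b_i/K_i) = 12.2 / 1748 = 0.006979 m/day.
In each layer the seepage velocity is v_i = q/n_i, so the layer transit time is t_i = b_i·n_i / q:
  layer 1 (silt): t_1 = 10.1 × 0.08 / 0.006979 = 115.8 d
  layer 2 (fractured sandstone): t_2 = 10.5 × 0.05 / 0.006979 = 75.23 d
Total t = Σ t_i = 191.0 days.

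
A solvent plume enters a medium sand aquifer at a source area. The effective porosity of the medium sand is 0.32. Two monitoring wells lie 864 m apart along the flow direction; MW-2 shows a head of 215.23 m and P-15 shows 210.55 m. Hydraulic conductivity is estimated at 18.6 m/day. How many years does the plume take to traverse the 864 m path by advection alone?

7.51

Hydraulic gradient i = (215.23 − 210.55) / 864 = 4.68 / 864 = 0.005417.
Darcy flux q = K · i = 18.60 × 0.005417 = 0.1007 m/day.
Seepage velocity v = q / n_e = 0.1007 / 0.32 = 0.3148 m/day.
Travel time t = L / v = 864 / 0.3148 = 2744 days = 7.513 years.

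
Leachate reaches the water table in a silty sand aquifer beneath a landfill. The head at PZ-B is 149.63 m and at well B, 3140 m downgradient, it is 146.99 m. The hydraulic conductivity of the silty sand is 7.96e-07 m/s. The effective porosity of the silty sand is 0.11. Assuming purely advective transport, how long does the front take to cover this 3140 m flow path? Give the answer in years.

Convert K: 7.96e-07 m/s × 86400 = 0.06877 m/day.
Hydraulic gradient i = (149.63 − 146.99) / 3140 = 2.64 / 3140 = 0.0008408.
Darcy flux q = K · i = 0.06877 × 0.0008408 = 5.782e-05 m/day.
Seepage velocity v = q / n_e = 5.782e-05 / 0.11 = 0.0005257 m/day.
Travel time t = L / v = 3140 / 0.0005257 = 5.973e+06 days = 16354 years.

16400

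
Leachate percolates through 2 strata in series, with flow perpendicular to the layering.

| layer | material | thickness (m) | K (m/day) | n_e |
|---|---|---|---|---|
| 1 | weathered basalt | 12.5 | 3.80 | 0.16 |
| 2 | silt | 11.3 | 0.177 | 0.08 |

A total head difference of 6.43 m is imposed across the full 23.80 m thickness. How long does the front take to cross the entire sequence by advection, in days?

With flow normal to the layers, continuity requires the same specific discharge q through every layer.
Σ(b_i/K_i) = 12.5/3.80 + 11.3/0.177 = 67.13 d.
q = Δh / Σ(b_i/K_i) = 6.43 / 67.13 = 0.09578 m/day.
In each layer the seepage velocity is v_i = q/n_i, so the layer transit time is t_i = b_i·n_i / q:
  layer 1 (weathered basalt): t_1 = 12.5 × 0.16 / 0.09578 = 20.88 d
  layer 2 (silt): t_2 = 11.3 × 0.08 / 0.09578 = 9.438 d
Total t = Σ t_i = 30.32 days.

30.3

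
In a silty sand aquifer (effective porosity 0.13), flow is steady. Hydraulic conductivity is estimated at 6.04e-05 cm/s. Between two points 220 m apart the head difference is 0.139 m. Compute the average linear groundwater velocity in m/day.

0.000254

Convert K: 6.04e-05 cm/s × 864 = 0.05219 m/day.
Hydraulic gradient i = Δh / L = 0.139 / 220 = 0.0006318.
Darcy flux q = K · i = 0.05219 × 0.0006318 = 3.297e-05 m/day.
Seepage velocity v = q / n_e = 3.297e-05 / 0.13 = 0.0002536 m/day.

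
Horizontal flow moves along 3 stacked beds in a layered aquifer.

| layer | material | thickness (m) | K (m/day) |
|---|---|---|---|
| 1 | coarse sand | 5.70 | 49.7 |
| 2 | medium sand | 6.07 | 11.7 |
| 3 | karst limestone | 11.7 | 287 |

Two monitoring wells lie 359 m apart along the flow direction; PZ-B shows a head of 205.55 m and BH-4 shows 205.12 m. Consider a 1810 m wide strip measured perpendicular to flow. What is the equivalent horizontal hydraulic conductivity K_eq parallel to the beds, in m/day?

Flow is parallel to layering, so each bed carries its own Darcy discharge and the transmissivities add.
Σ(K_i·b_i) = 49.7×5.70 + 11.7×6.07 + 287×11.7 = 3712 m²/day.
Total thickness b = 23.47 m, so K_eq = Σ(K_i·b_i)/b = 158.2 m/day.

158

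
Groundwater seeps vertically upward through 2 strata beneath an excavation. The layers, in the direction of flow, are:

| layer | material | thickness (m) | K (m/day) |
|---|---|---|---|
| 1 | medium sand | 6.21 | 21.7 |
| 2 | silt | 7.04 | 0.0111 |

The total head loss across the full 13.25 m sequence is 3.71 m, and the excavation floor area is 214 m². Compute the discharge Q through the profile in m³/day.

Flow is perpendicular to layering, so the layers act in series and the equivalent K is the thickness-weighted harmonic mean.
Total thickness L = 6.21 + 7.04 = 13.25 m.
Σ(b_i/K_i) = 6.21/21.7 + 7.04/0.0111 = 634.5 d.
K_eq = L / Σ(b_i/K_i) = 13.25 / 634.5 = 0.02088 m/day.
Q = K_eq · A · (Δh/L) = 0.02088 × 214 × (3.71/13.25) = 1.251 m³/day.

1.25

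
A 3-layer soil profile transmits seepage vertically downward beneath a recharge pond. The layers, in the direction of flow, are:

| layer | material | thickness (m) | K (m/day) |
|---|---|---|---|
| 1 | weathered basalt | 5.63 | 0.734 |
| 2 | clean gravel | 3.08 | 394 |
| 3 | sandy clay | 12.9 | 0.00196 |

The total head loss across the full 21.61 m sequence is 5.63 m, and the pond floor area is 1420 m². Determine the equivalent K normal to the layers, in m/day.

Flow is perpendicular to layering, so the layers act in series and the equivalent K is the thickness-weighted harmonic mean.
Total thickness L = 5.63 + 3.08 + 12.9 = 21.61 m.
Σ(b_i/K_i) = 5.63/0.734 + 3.08/394 + 12.9/0.00196 = 6589 d.
K_eq = L / Σ(b_i/K_i) = 21.61 / 6589 = 0.003280 m/day.

0.00328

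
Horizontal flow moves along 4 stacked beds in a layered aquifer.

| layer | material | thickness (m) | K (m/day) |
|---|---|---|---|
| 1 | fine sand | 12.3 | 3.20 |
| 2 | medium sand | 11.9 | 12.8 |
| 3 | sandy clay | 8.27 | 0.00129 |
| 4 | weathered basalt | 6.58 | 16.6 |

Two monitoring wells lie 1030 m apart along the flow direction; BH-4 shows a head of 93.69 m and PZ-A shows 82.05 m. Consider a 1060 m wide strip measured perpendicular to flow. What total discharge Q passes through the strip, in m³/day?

Flow is parallel to layering, so each bed carries its own Darcy discharge and the transmissivities add.
Σ(K_i·b_i) = 3.20×12.3 + 12.8×11.9 + 0.00129×8.27 + 16.6×6.58 = 300.9 m²/day.
Hydraulic gradient i = (93.69 − 82.05) / 1030 = 11.64 / 1030 = 0.01130.
Q = Σ(K_i·b_i) · W · i = 300.9 × 1060 × 0.01130 = 3605 m³/day.

3600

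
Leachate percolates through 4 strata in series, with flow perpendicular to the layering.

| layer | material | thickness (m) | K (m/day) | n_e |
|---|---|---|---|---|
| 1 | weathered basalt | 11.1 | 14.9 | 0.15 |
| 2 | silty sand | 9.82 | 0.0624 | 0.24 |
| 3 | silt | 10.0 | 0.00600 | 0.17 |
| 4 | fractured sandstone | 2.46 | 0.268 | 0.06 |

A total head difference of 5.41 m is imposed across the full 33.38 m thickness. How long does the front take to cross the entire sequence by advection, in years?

With flow normal to the layers, continuity requires the same specific discharge q through every layer.
Σ(b_i/K_i) = 11.1/14.9 + 9.82/0.0624 + 10.0/0.00600 + 2.46/0.268 = 1834 d.
q = Δh / Σ(b_i/K_i) = 5.41 / 1834 = 0.002950 m/day.
In each layer the seepage velocity is v_i = q/n_i, so the layer transit time is t_i = b_i·n_i / q:
  layer 1 (weathered basalt): t_1 = 11.1 × 0.15 / 0.002950 = 564.4 d
  layer 2 (silty sand): t_2 = 9.82 × 0.24 / 0.002950 = 798.9 d
  layer 3 (silt): t_3 = 10.0 × 0.17 / 0.002950 = 576.3 d
  layer 4 (fractured sandstone): t_4 = 2.46 × 0.06 / 0.002950 = 50.04 d
Total t = Σ t_i = 1990 days = 5.447 years.

5.45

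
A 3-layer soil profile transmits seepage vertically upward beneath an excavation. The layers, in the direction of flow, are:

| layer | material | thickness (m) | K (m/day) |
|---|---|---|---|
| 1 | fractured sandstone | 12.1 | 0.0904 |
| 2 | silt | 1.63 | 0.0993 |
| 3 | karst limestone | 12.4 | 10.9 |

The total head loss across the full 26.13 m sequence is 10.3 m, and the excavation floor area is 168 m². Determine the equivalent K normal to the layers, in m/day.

Flow is perpendicular to layering, so the layers act in series and the equivalent K is the thickness-weighted harmonic mean.
Total thickness L = 12.1 + 1.63 + 12.4 = 26.13 m.
Σ(b_i/K_i) = 12.1/0.0904 + 1.63/0.0993 + 12.4/10.9 = 151.4 d.
K_eq = L / Σ(b_i/K_i) = 26.13 / 151.4 = 0.1726 m/day.

0.173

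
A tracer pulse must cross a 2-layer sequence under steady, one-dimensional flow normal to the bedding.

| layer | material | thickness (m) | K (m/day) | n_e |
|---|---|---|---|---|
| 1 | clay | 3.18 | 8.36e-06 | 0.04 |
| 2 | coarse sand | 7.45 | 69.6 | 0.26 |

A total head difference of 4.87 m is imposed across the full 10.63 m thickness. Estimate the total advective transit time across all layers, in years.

With flow normal to the layers, continuity requires the same specific discharge q through every layer.
Σ(b_i/K_i) = 3.18/8.36e-06 + 7.45/69.6 = 3.804e+05 d.
q = Δh / Σ(b_i/K_i) = 4.87 / 3.804e+05 = 1.280e-05 m/day.
In each layer the seepage velocity is v_i = q/n_i, so the layer transit time is t_i = b_i·n_i / q:
  layer 1 (clay): t_1 = 3.18 × 0.04 / 1.280e-05 = 9935 d
  layer 2 (coarse sand): t_2 = 7.45 × 0.26 / 1.280e-05 = 1.513e+05 d
Total t = Σ t_i = 1.612e+05 days = 441.4 years.

441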